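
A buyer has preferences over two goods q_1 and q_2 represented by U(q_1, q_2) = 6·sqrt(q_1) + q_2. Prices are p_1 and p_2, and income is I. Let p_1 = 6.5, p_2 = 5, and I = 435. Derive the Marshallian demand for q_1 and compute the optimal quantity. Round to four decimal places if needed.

MU_q_1 = 3/√q_1, MU_q_2 = 1. Tangency: 3/√q_1 = p_1/p_2.
Thus q_1* = (3·p_2/p_1)² — independent of I — with the rest of income spent on q_2.
Plugging in: q_1* = (3·5/6.5)² = 5.3254.

q_1* = 5.3254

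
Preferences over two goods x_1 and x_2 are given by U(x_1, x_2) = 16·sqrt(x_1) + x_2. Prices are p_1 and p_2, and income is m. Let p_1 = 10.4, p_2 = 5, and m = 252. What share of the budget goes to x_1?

share on x_1 = 0.6105

Solve: √x_1 = 8·p_2/p_1, so x_1*(p_1,p_2) = (8·p_2/p_1)², and x_2* = (m − p_1·x_1*)/p_2.
Plugging in: x_1* = (8·5/10.4)² = 14.7929, x_2* = 19.6308.
Expenditure on x_1: 10.4·14.7929 = 153.8462; share = 0.6105.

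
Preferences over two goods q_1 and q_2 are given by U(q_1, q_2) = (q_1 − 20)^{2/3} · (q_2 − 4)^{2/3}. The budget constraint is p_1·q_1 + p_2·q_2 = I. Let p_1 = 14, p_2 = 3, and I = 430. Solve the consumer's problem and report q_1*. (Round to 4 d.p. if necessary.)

This is Cobb-Douglas in (q_1−20, q_2−4): tangency gives 2/3·p_2·(q_2−4) = 2/3·p_1·(q_1−20).
After buying the subsistence bundle (20, 4), a share 0.5 of the remaining income goes to q_1: q_1* = 20 + 0.5·(I − 20p_1 − 4p_2)/p_1.
Discretionary income = 430 − 20·14 − 4·3 = 138; q_1* = 20 + 0.5·138/14 = 24.9286.

q_1* = 24.9286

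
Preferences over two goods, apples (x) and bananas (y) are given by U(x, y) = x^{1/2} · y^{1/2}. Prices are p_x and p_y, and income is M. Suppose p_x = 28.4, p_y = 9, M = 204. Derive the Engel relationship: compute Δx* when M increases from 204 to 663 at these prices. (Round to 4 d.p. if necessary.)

MU_x/MU_y = (0.5·y)/(0.5·x); tangency sets this equal to p_x/p_y.
Rearranging, p_y·y = p_x·x. Substituting into the budget gives p_x·x·(1 + 1) = M.
Demand: x*(p_x,p_y,M) = 0.5·M/p_x and y* = 0.5·M/p_y.
At p_x=28.4, p_y=9, M=204: x* = 0.5·204/28.4 = 3.5915.
At M' = 663: x* = 11.6725. Change: 11.6725 − 3.5915 = 8.081.

Δx* = 8.081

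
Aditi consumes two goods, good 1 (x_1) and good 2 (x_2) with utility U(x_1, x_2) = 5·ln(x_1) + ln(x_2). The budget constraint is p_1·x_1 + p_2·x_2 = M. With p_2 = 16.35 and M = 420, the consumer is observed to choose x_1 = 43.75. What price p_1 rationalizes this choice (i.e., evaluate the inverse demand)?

The MRS is 5·x_2/x_1. Set MRS = p_1/p_2.
So 5·p_2·x_2 = p_1·x_1; combined with the budget, a share 5/6 of income goes to x_1.
Demand: x_1*(p_1,p_2,M) = 5/6·M/p_1 and x_2* = 1/6·M/p_2.
Set x_1* = 43.75 in the demand function and solve for p_1: p_1 = 8.

p_1 = 8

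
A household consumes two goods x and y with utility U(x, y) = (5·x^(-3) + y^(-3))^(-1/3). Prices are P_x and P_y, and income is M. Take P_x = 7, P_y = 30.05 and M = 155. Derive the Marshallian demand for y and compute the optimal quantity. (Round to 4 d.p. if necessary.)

y* = 3.4355

From the CES first-order condition, 5·(y/x)^(4) = P_x/P_y.
Solve for the ratio: y/x = [(1/5)·P_x/P_y]^(0.25).
With the ratio pinned down, the budget gives x* = M/(P_x + P_y·(y/x)) and y* = (y/x)·x*.
Numerically y/x = 0.464591, so x* = 155/(7 + 30.05·0.464591) = 7.3947 and y* = 0.464591·7.3947 = 3.4355.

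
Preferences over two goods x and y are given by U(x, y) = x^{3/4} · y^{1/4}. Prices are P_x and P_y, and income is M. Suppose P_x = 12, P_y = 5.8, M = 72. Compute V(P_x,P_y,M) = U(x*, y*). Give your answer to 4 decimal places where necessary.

V = 4.1008

Tangency: MRS = 3·y/x = P_x/P_y.
Rearranging, P_y·y = (1/3)·P_x·x. Substituting into the budget gives P_x·x·(1 + (1/3)) = M.
Demand: x*(P_x,P_y,M) = 0.75·M/P_x and y* = 0.25·M/P_y.
At P_x=12, P_y=5.8, M=72: x* = 0.75·72/12 = 4.5, y* = 3.1034.
Utility at the optimum: U(4.5, 3.1034) = 4.1008.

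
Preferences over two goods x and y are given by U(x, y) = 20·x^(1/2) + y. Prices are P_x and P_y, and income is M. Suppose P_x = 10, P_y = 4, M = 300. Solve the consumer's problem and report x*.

x* = 16

MU_x = 10/√x, MU_y = 1. Tangency: 10/√x = P_x/P_y.
Thus x* = (10·P_y/P_x)² — independent of M — with the rest of income spent on y.
Plugging in: x* = (10·4/10)² = 16.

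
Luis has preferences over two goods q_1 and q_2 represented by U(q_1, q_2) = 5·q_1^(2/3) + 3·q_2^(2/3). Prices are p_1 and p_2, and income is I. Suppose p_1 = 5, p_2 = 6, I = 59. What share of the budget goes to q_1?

share on q_1 = 0.8696

Numerically q_2/q_1 = 0.125, so q_1* = 59/(5 + 6·0.125) = 10.2609 and q_2* = 0.125·10.2609 = 1.2826.
Expenditure on q_1: 5·10.2609 = 51.3043; share = 0.8696.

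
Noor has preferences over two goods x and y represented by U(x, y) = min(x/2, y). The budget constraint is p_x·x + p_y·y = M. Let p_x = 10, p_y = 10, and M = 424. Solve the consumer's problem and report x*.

With perfect complements, no substitution: consume in ratio x:y = 2:1.
Budget: p_x·x + p_y·(1/2)·x = M, so (2·p_x + p_y)·x = 2·M.
Demand: x*(p_x,p_y,M) = 2·M/(2·p_x + p_y), y* = M/(2·p_x + p_y).
Here 2·10 + 10 = 30, giving x* = 28.2667.

x* = 28.2667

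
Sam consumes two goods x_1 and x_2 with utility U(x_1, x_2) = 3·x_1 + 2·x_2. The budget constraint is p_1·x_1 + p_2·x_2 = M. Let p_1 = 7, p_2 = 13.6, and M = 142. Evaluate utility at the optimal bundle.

x_1 gives more utility per dollar, so spend all income on x_1: x_1* = M/p_1, x_2* = 0.
Numerically: x_1* = 20.2857, x_2* = 0.
Utility at the optimum: U(20.2857, 0) = 60.8571.

V = 60.8571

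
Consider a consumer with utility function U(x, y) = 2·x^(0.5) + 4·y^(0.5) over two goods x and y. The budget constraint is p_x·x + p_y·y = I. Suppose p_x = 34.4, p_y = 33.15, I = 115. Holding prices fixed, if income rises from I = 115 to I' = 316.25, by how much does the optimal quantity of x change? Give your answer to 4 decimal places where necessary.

From the CES first-order condition, (1/2)·(y/x)^(0.5) = p_x/p_y.
Hence y/x = (2·p_x/p_y)^(1/(0.5)), i.e. raised to the 2 power.
With the ratio pinned down, the budget gives x* = I/(p_x + p_y·(y/x)) and y* = (y/x)·x*.
Numerically y/x = 4.307347, so x* = 115/(34.4 + 33.15·4.307347) = 0.649.
At I' = 316.25: x* = 1.7848. Change: 1.7848 − 0.649 = 1.1358.

Δx* = 1.1358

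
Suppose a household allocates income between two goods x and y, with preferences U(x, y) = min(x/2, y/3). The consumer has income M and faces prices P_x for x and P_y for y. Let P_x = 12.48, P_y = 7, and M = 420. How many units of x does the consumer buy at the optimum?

Demand: x*(P_x,P_y,M) = 2·M/(2·P_x + 3·P_y), y* = 3·M/(2·P_x + 3·P_y).
Here 2·12.48 + 3·7 = 45.96, giving x* = 18.2768.

x* = 18.2768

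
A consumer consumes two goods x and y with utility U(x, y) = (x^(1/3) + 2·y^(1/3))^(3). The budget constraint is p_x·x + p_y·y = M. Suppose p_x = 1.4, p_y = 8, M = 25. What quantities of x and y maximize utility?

With the ratio pinned down, the budget gives x* = M/(p_x + p_y·(y/x)) and y* = (y/x)·x*.
Numerically y/x = 0.207063, so x* = 25/(1.4 + 8·0.207063) = 8.1793 and y* = 0.207063·8.1793 = 1.6936.

x* = 8.1793, y* = 1.6936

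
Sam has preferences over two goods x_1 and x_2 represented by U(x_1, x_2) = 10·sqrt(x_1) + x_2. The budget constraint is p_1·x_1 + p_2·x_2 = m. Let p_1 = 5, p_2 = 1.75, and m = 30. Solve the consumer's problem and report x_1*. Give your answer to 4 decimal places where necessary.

Set MRS = p_1/p_2: 5·x_1^(−1/2) = p_1/p_2.
Thus x_1* = (5·p_2/p_1)² — independent of m — with the rest of income spent on x_2.
Plugging in: x_1* = (5·1.75/5)² = 3.0625.

x_1* = 3.0625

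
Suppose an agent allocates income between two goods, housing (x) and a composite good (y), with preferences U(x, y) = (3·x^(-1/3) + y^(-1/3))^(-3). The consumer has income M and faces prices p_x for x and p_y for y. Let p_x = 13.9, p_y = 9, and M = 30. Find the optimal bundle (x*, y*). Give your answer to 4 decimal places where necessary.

From the CES first-order condition, 3·(y/x)^(4/3) = p_x/p_y.
Hence y/x = ((1/3)·p_x/p_y)^(1/(4/3)), i.e. raised to the 0.75 power.
Substitute y = (y/x)·x into the budget: x* = M/(p_x + p_y·(y/x)).
Numerically y/x = 0.607769, so x* = 30/(13.9 + 9·0.607769) = 1.5488 and y* = 0.607769·1.5488 = 0.9413.

x* = 1.5488, y* = 0.9413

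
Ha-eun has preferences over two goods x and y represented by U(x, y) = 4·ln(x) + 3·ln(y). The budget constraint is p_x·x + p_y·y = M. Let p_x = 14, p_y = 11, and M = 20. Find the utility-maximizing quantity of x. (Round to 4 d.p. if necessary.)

The MRS is (4/3)·y/x. Set MRS = p_x/p_y.
Rearranging, p_y·y = (3/4)·p_x·x. Substituting into the budget gives p_x·x·(1 + (3/4)) = M.
Demand: x*(p_x,p_y,M) = 4/7·M/p_x and y* = 3/7·M/p_y.
At p_x=14, p_y=11, M=20: x* = 4/7·20/14 = 0.8163.

x* = 0.8163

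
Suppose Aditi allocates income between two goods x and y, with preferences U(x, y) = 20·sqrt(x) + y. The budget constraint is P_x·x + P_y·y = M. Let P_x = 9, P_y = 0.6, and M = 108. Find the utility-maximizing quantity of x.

x* = 0.4444

MU_x = 10/√x, MU_y = 1. Tangency: 10/√x = P_x/P_y.
Solve: √x = 10·P_y/P_x, so x*(P_x,P_y) = (10·P_y/P_x)², and y* = (M − P_x·x*)/P_y.
Plugging in: x* = (10·0.6/9)² = 0.4444.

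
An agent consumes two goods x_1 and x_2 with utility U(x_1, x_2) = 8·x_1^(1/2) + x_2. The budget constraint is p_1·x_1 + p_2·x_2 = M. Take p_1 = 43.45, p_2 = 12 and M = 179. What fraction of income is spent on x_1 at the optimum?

share on x_1 = 0.2962

Set MRS = p_1/p_2: 4·x_1^(−1/2) = p_1/p_2.
Thus x_1* = (4·p_2/p_1)² — independent of M — with the rest of income spent on x_2.
Plugging in: x_1* = (4·12/43.45)² = 1.2204, x_2* = 10.4978.
Expenditure on x_1: 43.45·1.2204 = 53.0265; share = 0.2962.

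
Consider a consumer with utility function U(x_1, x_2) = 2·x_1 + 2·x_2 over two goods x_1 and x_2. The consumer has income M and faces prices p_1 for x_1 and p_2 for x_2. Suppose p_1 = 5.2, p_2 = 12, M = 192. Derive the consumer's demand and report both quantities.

x_1* = 36.9231, x_2* = 0

Perfect substitutes: compare marginal utility per dollar. 2/p_1 vs 2/p_2 → 0.3846 vs 0.1667.
x_1 gives more utility per dollar, so spend all income on x_1: x_1* = M/p_1, x_2* = 0.
Numerically: x_1* = 36.9231, x_2* = 0.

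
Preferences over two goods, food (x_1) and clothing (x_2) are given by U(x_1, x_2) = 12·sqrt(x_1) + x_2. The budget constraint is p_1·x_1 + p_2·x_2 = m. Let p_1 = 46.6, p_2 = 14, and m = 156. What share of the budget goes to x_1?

share on x_1 = 0.9706

Set MRS = p_1/p_2: 6·x_1^(−1/2) = p_1/p_2.
Solve: √x_1 = 6·p_2/p_1, so x_1*(p_1,p_2) = (6·p_2/p_1)², and x_2* = (m − p_1·x_1*)/p_2.
Plugging in: x_1* = (6·14/46.6)² = 3.2493, x_2* = 0.3274.
Expenditure on x_1: 46.6·3.2493 = 151.4163; share = 0.9706.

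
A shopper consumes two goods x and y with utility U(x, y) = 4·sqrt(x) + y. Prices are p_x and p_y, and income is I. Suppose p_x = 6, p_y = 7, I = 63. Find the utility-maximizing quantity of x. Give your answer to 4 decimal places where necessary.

x* = 5.4444

Set MRS = p_x/p_y: 2·x^(−1/2) = p_x/p_y.
Thus x* = (2·p_y/p_x)² — independent of I — with the rest of income spent on y.
Plugging in: x* = (2·7/6)² = 5.4444.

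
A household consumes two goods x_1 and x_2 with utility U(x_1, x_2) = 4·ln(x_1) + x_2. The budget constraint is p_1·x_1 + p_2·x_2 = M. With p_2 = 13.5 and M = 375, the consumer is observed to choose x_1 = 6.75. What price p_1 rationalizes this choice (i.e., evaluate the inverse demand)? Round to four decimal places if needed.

p_1 = 8

Set MRS = p_1/p_2: (4/x_1)/1 = p_1/p_2.
So x_1*(p_1,p_2) = 4·p_2/p_1, independent of income; and x_2* = (M − 4·p_2)/p_2.
Set x_1* = 6.75 in the demand function and solve for p_1: p_1 = 8.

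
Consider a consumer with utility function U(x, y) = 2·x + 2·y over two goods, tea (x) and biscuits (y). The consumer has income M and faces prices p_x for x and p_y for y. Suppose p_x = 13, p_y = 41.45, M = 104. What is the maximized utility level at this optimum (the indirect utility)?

Perfect substitutes: compare marginal utility per dollar. 2/p_x vs 2/p_y → 0.1538 vs 0.0483.
x gives more utility per dollar, so spend all income on x: x* = M/p_x, y* = 0.
Numerically: x* = 8, y* = 0.
Utility at the optimum: U(8, 0) = 16.

V = 16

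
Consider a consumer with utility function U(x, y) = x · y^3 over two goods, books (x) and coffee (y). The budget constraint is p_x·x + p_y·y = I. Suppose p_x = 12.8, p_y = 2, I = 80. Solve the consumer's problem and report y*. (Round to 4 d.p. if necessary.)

The MRS is (1/3)·y/x. Set MRS = p_x/p_y.
Rearranging, p_y·y = 3·p_x·x. Substituting into the budget gives p_x·x·(1 + 3) = I.
Demand: x*(p_x,p_y,I) = 0.25·I/p_x and y* = 0.75·I/p_y.
At p_x=12.8, p_y=2, I=80: y* = 0.75·80/2 = 30.

y* = 30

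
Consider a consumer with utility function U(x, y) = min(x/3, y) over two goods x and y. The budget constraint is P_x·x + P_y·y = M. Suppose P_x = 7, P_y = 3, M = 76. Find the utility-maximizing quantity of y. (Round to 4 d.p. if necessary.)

Demand: x*(P_x,P_y,M) = 3·M/(3·P_x + P_y), y* = M/(3·P_x + P_y).
Here 3·7 + 3 = 24, giving y* = 3.1667.

y* = 3.1667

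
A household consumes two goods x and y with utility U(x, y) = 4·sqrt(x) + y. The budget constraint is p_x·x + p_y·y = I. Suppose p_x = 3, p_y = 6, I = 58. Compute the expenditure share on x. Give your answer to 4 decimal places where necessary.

Thus x* = (2·p_y/p_x)² — independent of I — with the rest of income spent on y.
Plugging in: x* = (2·6/3)² = 16, y* = 1.6667.
Expenditure on x: 3·16 = 48; share = 0.8276.

share on x = 0.8276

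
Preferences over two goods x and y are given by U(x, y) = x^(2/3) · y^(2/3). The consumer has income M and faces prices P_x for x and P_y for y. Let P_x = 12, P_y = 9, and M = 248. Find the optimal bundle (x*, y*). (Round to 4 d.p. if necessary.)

x* = 10.3333, y* = 13.7778

Tangency: MRS = y/x = P_x/P_y.
So 2/3·P_y·y = 2/3·P_x·x; combined with the budget, a share 0.5 of income goes to x.
Demand: x*(P_x,P_y,M) = 0.5·M/P_x and y* = 0.5·M/P_y.
At P_x=12, P_y=9, M=248: x* = 0.5·248/12 = 10.3333, y* = 13.7778.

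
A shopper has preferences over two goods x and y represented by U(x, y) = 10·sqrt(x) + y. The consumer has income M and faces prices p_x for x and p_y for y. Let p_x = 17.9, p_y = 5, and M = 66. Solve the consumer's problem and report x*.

x* = 1.9506

Utility is quasi-linear in y; the FOC for x is 5/√x = p_x/p_y.
Thus x* = (5·p_y/p_x)² — independent of M — with the rest of income spent on y.
Plugging in: x* = (5·5/17.9)² = 1.9506.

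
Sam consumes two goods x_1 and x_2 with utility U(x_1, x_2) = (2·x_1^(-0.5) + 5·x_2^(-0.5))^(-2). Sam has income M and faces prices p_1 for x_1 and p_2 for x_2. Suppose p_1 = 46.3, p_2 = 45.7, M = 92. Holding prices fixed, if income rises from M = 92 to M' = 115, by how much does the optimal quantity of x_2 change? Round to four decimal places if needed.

Substitute x_2 = (x_2/x_1)·x_1 into the budget: x_1* = M/(p_1 + p_2·(x_2/x_1)).
Numerically x_2/x_1 = 1.858103, so x_1* = 92/(46.3 + 45.7·1.858103) = 0.7011 and x_2* = 1.858103·0.7011 = 1.3028.
At M' = 115: x_2* = 1.6285. Change: 1.6285 − 1.3028 = 0.3257.

Δx_2* = 0.3257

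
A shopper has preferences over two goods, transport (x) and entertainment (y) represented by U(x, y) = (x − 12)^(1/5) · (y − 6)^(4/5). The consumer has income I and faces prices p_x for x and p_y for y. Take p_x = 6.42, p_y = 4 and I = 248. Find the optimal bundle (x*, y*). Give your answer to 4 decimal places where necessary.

x* = 16.5782, y* = 35.392

MRS = (1/4)·(y−6)/(x−12). Tangency with p_x/p_y gives y−6 = 4·(p_x/p_y)·(x−12).
After buying the subsistence bundle (12, 6), a share 0.2 of the remaining income goes to x: x* = 12 + 0.2·(I − 12p_x − 6p_y)/p_x.
Discretionary income = 248 − 12·6.42 − 6·4 = 146.96; x* = 12 + 0.2·146.96/6.42 = 16.5782; y* = 6 + 0.8·146.96/4 = 35.392.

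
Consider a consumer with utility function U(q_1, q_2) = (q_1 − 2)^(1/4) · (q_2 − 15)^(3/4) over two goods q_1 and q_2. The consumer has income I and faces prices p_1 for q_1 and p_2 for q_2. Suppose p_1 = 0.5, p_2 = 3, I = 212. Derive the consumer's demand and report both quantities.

Substituting into the budget: q_1* = 2 + 0.25·(I − 2·p_1 − 15·p_2)/p_1, and q_2* = 15 + 0.75·(…)/p_2.
Discretionary income = 212 − 2·0.5 − 15·3 = 166; q_1* = 2 + 0.25·166/0.5 = 85; q_2* = 15 + 0.75·166/3 = 56.5.

q_1* = 85, q_2* = 56.5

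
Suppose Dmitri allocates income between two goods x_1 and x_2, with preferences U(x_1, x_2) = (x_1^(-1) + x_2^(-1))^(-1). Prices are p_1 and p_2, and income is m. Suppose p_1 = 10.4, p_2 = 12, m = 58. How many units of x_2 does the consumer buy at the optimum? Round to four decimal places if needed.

Substitute x_2 = (x_2/x_1)·x_1 into the budget: x_1* = m/(p_1 + p_2·(x_2/x_1)).
Numerically x_2/x_1 = 0.930949, so x_1* = 58/(10.4 + 12·0.930949) = 2.6887 and x_2* = 0.930949·2.6887 = 2.5031.

x_2* = 2.5031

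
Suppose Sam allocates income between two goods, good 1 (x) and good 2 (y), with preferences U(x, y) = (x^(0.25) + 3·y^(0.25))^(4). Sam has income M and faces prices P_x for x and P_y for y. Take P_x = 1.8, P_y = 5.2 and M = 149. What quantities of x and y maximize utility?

x* = 20.4998, y* = 21.5578

From the CES first-order condition, (1/3)·(y/x)^(0.75) = P_x/P_y.
Solve for the ratio: y/x = [3·P_x/P_y]^(4/3).
Substitute y = (y/x)·x into the budget: x* = M/(P_x + P_y·(y/x)).
Numerically y/x = 1.051608, so x* = 149/(1.8 + 5.2·1.051608) = 20.4998 and y* = 1.051608·20.4998 = 21.5578.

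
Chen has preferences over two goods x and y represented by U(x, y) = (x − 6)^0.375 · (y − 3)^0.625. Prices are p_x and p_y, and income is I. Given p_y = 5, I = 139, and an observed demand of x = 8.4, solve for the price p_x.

This is Cobb-Douglas in (x−6, y−3): tangency gives 0.375·p_y·(y−3) = 0.625·p_x·(x−6).
Substituting into the budget: x* = 6 + 0.375·(I − 6·p_x − 3·p_y)/p_x, and y* = 3 + 0.625·(…)/p_y.
Set x* = 8.4 in the demand function and solve for p_x: p_x = 10.

p_x = 10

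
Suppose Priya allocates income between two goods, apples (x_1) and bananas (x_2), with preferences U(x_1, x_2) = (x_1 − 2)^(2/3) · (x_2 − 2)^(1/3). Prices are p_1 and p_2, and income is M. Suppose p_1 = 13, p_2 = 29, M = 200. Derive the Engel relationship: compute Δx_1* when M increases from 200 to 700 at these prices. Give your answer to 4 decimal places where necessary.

Δx_1* = 25.641

This is Cobb-Douglas in (x_1−2, x_2−2): tangency gives 2/3·p_2·(x_2−2) = 1/3·p_1·(x_1−2).
Substituting into the budget: x_1* = 2 + 2/3·(M − 2·p_1 − 2·p_2)/p_1, and x_2* = 2 + 1/3·(…)/p_2.
Discretionary income = 200 − 2·13 − 2·29 = 116; x_1* = 2 + 2/3·116/13 = 7.9487.
At M' = 700: x_1* = 33.5897. Change: 33.5897 − 7.9487 = 25.641.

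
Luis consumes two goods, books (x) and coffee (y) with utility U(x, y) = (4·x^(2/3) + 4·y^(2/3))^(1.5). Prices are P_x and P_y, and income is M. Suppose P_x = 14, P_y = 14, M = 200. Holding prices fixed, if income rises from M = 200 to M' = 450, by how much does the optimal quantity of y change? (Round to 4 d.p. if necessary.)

MRS = MU_x/MU_y = (y/x)^(1/3). Set equal to P_x/P_y.
Solve for the ratio: y/x = [P_x/P_y]^(3).
With the ratio pinned down, the budget gives x* = M/(P_x + P_y·(y/x)) and y* = (y/x)·x*.
Numerically y/x = 1, so x* = 200/(14 + 14·1) = 7.1429 and y* = 1·7.1429 = 7.1429.
At M' = 450: y* = 16.0714. Change: 16.0714 − 7.1429 = 8.9286.

Δy* = 8.9286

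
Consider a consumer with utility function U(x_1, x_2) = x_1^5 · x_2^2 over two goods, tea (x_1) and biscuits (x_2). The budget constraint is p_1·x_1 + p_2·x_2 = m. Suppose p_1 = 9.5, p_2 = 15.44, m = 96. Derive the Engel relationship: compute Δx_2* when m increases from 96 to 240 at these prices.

Δx_2* = 2.6647

The MRS is (5/2)·x_2/x_1. Set MRS = p_1/p_2.
So 5·p_2·x_2 = 2·p_1·x_1; combined with the budget, a share 5/7 of income goes to x_1.
Demand: x_1*(p_1,p_2,m) = 5/7·m/p_1 and x_2* = 2/7·m/p_2.
At p_1=9.5, p_2=15.44, m=96: x_2* = 2/7·96/15.44 = 1.7765.
At m' = 240: x_2* = 4.4412. Change: 4.4412 − 1.7765 = 2.6647.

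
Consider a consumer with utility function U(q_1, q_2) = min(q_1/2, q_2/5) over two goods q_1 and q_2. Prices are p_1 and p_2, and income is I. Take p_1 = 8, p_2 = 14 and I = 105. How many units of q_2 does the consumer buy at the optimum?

q_2* = 6.1047

Leontief preferences: the optimum is at the kink where q_1/2 = q_2/5, i.e. q_2 = (5/2)·q_1.
Budget: p_1·q_1 + p_2·(5/2)·q_1 = I, so (2·p_1 + 5·p_2)·q_1 = 2·I.
Demand: q_1*(p_1,p_2,I) = 2·I/(2·p_1 + 5·p_2), q_2* = 5·I/(2·p_1 + 5·p_2).
Here 2·8 + 5·14 = 86, giving q_2* = 6.1047.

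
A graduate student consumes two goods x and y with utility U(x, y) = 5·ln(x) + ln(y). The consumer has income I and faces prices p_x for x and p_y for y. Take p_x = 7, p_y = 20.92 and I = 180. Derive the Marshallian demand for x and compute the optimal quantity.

Tangency: MRS = 5·y/x = p_x/p_y.
Rearranging, p_y·y = (1/5)·p_x·x. Substituting into the budget gives p_x·x·(1 + (1/5)) = I.
Demand: x*(p_x,p_y,I) = 5/6·I/p_x and y* = 1/6·I/p_y.
At p_x=7, p_y=20.92, I=180: x* = 5/6·180/7 = 21.4286.

x* = 21.4286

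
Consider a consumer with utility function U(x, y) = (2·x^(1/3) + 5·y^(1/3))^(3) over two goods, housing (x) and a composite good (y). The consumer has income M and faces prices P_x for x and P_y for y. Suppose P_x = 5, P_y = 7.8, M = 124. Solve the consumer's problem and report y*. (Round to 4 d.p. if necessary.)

MRS = MU_x/MU_y = (2/5)·(y/x)^(2/3). Set equal to P_x/P_y.
Solve for the ratio: y/x = [(5/2)·P_x/P_y]^(1.5).
With the ratio pinned down, the budget gives x* = M/(P_x + P_y·(y/x)) and y* = (y/x)·x*.
Numerically y/x = 2.028725, so x* = 124/(5 + 7.8·2.028725) = 5.9547 and y* = 2.028725·5.9547 = 12.0804.

y* = 12.0804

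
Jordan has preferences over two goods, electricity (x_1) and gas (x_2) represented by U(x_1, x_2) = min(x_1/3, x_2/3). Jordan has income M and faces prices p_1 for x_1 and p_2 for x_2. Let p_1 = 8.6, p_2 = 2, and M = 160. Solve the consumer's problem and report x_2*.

x_2* = 15.0943

Leontief preferences: the optimum is at the kink where x_1/3 = x_2/3, i.e. x_2 = x_1.
Budget: p_1·x_1 + p_2·x_1 = M, so (3·p_1 + 3·p_2)·x_1 = 3·M.
Demand: x_1*(p_1,p_2,M) = 3·M/(3·p_1 + 3·p_2), x_2* = 3·M/(3·p_1 + 3·p_2).
Here 3·8.6 + 3·2 = 31.8, giving x_2* = 15.0943.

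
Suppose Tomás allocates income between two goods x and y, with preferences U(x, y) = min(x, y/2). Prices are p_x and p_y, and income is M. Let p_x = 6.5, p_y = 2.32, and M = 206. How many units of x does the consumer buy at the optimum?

x* = 18.4919

With perfect complements, no substitution: consume in ratio x:y = 1:2.
Budget: p_x·x + p_y·2·x = M, so (p_x + 2·p_y)·x = M.
Demand: x*(p_x,p_y,M) = M/(p_x + 2·p_y), y* = 2·M/(p_x + 2·p_y).
Here 6.5 + 2·2.32 = 11.14, giving x* = 18.4919.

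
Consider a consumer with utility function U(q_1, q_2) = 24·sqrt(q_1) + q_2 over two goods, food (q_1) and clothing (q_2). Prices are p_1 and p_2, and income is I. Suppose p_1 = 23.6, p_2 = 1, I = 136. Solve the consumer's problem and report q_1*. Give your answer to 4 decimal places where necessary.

Set MRS = p_1/p_2: 12·q_1^(−1/2) = p_1/p_2.
Thus q_1* = (12·p_2/p_1)² — independent of I — with the rest of income spent on q_2.
Plugging in: q_1* = (12·1/23.6)² = 0.2585.

q_1* = 0.2585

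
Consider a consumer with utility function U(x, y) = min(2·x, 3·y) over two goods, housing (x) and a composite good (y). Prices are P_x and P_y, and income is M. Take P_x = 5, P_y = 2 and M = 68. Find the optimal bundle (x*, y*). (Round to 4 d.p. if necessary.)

x* = 10.7368, y* = 7.1579

With perfect complements, no substitution: consume in ratio x:y = 3:2.
Budget: P_x·x + P_y·(2/3)·x = M, so (3·P_x + 2·P_y)·x = 3·M.
Demand: x*(P_x,P_y,M) = 3·M/(3·P_x + 2·P_y), y* = 2·M/(3·P_x + 2·P_y).
Here 3·5 + 2·2 = 19, giving x* = 10.7368 and y* = 7.1579.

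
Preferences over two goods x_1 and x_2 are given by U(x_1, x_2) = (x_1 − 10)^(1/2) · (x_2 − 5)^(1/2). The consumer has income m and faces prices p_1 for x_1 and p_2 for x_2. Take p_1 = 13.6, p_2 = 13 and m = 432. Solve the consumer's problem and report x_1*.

x_1* = 18.4926

Let x_1' = x_1−10, x_2' = x_2−5. MRS = x_2'/x_1' = p_1/p_2.
After buying the subsistence bundle (10, 5), a share 0.5 of the remaining income goes to x_1: x_1* = 10 + 0.5·(m − 10p_1 − 5p_2)/p_1.
Discretionary income = 432 − 10·13.6 − 5·13 = 231; x_1* = 10 + 0.5·231/13.6 = 18.4926.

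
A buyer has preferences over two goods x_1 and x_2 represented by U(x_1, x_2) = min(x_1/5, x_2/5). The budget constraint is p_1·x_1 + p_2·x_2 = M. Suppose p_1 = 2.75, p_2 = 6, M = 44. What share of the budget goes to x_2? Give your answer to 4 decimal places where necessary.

share on x_2 = 0.6857

With perfect complements, no substitution: consume in ratio x_1:x_2 = 5:5.
Budget: p_1·x_1 + p_2·x_1 = M, so (5·p_1 + 5·p_2)·x_1 = 5·M.
Demand: x_1*(p_1,p_2,M) = 5·M/(5·p_1 + 5·p_2), x_2* = 5·M/(5·p_1 + 5·p_2).
Here 5·2.75 + 5·6 = 43.75, giving x_1* = 5.0286 and x_2* = 5.0286.
Expenditure on x_2: 6·5.0286 = 30.1714; share = 0.6857.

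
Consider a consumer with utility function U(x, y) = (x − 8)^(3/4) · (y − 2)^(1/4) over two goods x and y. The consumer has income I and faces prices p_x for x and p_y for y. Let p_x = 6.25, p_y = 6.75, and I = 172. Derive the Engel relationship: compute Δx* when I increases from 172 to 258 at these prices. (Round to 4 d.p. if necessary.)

Δx* = 10.32

This is Cobb-Douglas in (x−8, y−2): tangency gives 0.75·p_y·(y−2) = 0.25·p_x·(x−8).
After buying the subsistence bundle (8, 2), a share 0.75 of the remaining income goes to x: x* = 8 + 0.75·(I − 8p_x − 2p_y)/p_x.
Discretionary income = 172 − 8·6.25 − 2·6.75 = 108.5; x* = 8 + 0.75·108.5/6.25 = 21.02.
At I' = 258: x* = 31.34. Change: 31.34 − 21.02 = 10.32.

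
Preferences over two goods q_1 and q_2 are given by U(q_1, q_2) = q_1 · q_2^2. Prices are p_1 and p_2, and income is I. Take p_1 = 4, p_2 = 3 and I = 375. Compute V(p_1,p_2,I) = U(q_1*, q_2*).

MU_q_1/MU_q_2 = (q_2)/(2·q_1); tangency sets this equal to p_1/p_2.
Rearranging, p_2·q_2 = 2·p_1·q_1. Substituting into the budget gives p_1·q_1·(1 + 2) = I.
Demand: q_1*(p_1,p_2,I) = 1/3·I/p_1 and q_2* = 2/3·I/p_2.
At p_1=4, p_2=3, I=375: q_1* = 1/3·375/4 = 31.25, q_2* = 83.3333.
Utility at the optimum: U(31.25, 83.3333) = 217013.8889.

V = 217013.8889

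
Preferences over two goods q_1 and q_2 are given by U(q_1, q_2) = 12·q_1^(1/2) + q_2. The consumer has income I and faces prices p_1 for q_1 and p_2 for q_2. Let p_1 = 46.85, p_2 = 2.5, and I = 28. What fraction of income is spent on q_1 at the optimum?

share on q_1 = 0.1715

Utility is quasi-linear in q_2; the FOC for q_1 is 6/√q_1 = p_1/p_2.
Solve: √q_1 = 6·p_2/p_1, so q_1*(p_1,p_2) = (6·p_2/p_1)², and q_2* = (I − p_1·q_1*)/p_2.
Plugging in: q_1* = (6·2.5/46.85)² = 0.1025, q_2* = 9.279.
Expenditure on q_1: 46.85·0.1025 = 4.8026; share = 0.1715.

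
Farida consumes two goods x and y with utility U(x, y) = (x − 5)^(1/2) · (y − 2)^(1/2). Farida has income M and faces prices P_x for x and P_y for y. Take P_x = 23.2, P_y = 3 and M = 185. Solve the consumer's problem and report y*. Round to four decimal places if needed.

Let x' = x−5, y' = y−2. MRS = y'/x' = P_x/P_y.
Substituting into the budget: x* = 5 + 0.5·(M − 5·P_x − 2·P_y)/P_x, and y* = 2 + 0.5·(…)/P_y.
Discretionary income = 185 − 5·23.2 − 2·3 = 63; y* = 2 + 0.5·63/3 = 12.5.

y* = 12.5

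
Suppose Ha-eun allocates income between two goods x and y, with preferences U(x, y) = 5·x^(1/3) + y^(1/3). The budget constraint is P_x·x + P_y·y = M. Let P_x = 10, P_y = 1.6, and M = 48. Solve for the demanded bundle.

MRS = MU_x/MU_y = 5·(y/x)^(2/3). Set equal to P_x/P_y.
Solve for the ratio: y/x = [(1/5)·P_x/P_y]^(1.5).
With the ratio pinned down, the budget gives x* = M/(P_x + P_y·(y/x)) and y* = (y/x)·x*.
Numerically y/x = 1.397542, so x* = 48/(10 + 1.6·1.397542) = 3.9228 and y* = 1.397542·3.9228 = 5.4823.

x* = 3.9228, y* = 5.4823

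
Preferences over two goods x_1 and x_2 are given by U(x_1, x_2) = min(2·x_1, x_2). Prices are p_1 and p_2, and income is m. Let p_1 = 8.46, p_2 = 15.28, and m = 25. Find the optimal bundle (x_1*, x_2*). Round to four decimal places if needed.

Leontief preferences: the optimum is at the kink where x_1/1 = x_2/2, i.e. x_2 = 2·x_1.
Budget: p_1·x_1 + p_2·2·x_1 = m, so (p_1 + 2·p_2)·x_1 = m.
Demand: x_1*(p_1,p_2,m) = m/(p_1 + 2·p_2), x_2* = 2·m/(p_1 + 2·p_2).
Here 8.46 + 2·15.28 = 39.02, giving x_1* = 0.6407 and x_2* = 1.2814.

x_1* = 0.6407, x_2* = 1.2814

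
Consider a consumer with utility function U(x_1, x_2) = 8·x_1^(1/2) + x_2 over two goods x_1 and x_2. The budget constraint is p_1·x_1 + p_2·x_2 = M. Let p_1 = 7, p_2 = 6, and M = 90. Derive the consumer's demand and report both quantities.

x_1* = 11.7551, x_2* = 1.2857

Utility is quasi-linear in x_2; the FOC for x_1 is 4/√x_1 = p_1/p_2.
Thus x_1* = (4·p_2/p_1)² — independent of M — with the rest of income spent on x_2.
Plugging in: x_1* = (4·6/7)² = 11.7551, x_2* = 1.2857.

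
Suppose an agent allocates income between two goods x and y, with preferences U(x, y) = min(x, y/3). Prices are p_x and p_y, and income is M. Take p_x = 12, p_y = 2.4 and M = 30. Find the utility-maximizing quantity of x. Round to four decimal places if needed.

x* = 1.5625

With perfect complements, no substitution: consume in ratio x:y = 1:3.
Budget: p_x·x + p_y·3·x = M, so (p_x + 3·p_y)·x = M.
Demand: x*(p_x,p_y,M) = M/(p_x + 3·p_y), y* = 3·M/(p_x + 3·p_y).
Here 12 + 3·2.4 = 19.2, giving x* = 1.5625.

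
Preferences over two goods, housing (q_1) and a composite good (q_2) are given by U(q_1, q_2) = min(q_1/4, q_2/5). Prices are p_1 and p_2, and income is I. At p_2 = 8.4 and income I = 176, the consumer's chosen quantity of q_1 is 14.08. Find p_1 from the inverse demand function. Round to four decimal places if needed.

p_1 = 2

With perfect complements, no substitution: consume in ratio q_1:q_2 = 4:5.
Budget: p_1·q_1 + p_2·(5/4)·q_1 = I, so (4·p_1 + 5·p_2)·q_1 = 4·I.
Demand: q_1*(p_1,p_2,I) = 4·I/(4·p_1 + 5·p_2), q_2* = 5·I/(4·p_1 + 5·p_2).
Set q_1* = 14.08 in the demand function and solve for p_1: p_1 = 2.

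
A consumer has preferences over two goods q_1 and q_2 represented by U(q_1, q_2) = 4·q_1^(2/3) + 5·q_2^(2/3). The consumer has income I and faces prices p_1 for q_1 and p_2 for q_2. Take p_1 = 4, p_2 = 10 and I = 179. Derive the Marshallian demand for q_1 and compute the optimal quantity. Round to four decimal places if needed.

MU_q_1 ∝ 4·q_1^(-1/3), MU_q_2 ∝ 5·q_2^(-1/3), so MRS = (4/5)·(q_2/q_1)^(1/3) = p_1/p_2.
Solve for the ratio: q_2/q_1 = [(5/4)·p_1/p_2]^(3).
Substitute q_2 = (q_2/q_1)·q_1 into the budget: q_1* = I/(p_1 + p_2·(q_2/q_1)).
Numerically q_2/q_1 = 0.125, so q_1* = 179/(4 + 10·0.125) = 34.0952.

q_1* = 34.0952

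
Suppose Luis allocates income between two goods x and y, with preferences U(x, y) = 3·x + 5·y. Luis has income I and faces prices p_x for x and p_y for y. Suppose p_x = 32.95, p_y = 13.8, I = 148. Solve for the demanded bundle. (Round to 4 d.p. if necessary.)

x* = 0, y* = 10.7246

Linear utility — the consumer picks whichever good has higher MU/price: 3/32.95 = 0.091 vs 5/13.8 = 0.3623.
y gives more utility per dollar, so spend all income on y: y* = I/p_y, x* = 0.
Numerically: x* = 0, y* = 10.7246.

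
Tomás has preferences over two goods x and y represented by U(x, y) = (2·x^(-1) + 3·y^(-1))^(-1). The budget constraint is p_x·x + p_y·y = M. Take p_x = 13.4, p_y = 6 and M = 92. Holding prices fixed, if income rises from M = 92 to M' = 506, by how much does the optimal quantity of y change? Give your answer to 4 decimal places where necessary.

Δy* = 31.0783

MU_x ∝ 2·x^(-2), MU_y ∝ 3·y^(-2), so MRS = (2/3)·(y/x)^(2) = p_x/p_y.
Solve for the ratio: y/x = [(3/2)·p_x/p_y]^(0.5).
With the ratio pinned down, the budget gives x* = M/(p_x + p_y·(y/x)) and y* = (y/x)·x*.
Numerically y/x = 1.830301, so x* = 92/(13.4 + 6·1.830301) = 3.7733 and y* = 1.830301·3.7733 = 6.9063.
At M' = 506: y* = 37.9846. Change: 37.9846 − 6.9063 = 31.0783.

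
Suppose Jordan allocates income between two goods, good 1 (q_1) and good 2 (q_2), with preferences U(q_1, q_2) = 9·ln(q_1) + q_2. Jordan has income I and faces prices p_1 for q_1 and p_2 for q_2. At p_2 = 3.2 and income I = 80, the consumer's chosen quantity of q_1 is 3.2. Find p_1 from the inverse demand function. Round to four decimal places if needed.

Set MRS = p_1/p_2: (9/q_1)/1 = p_1/p_2.
So q_1*(p_1,p_2) = 9·p_2/p_1, independent of income; and q_2* = (I − 9·p_2)/p_2.
Set q_1* = 3.2 in the demand function and solve for p_1: p_1 = 9.

p_1 = 9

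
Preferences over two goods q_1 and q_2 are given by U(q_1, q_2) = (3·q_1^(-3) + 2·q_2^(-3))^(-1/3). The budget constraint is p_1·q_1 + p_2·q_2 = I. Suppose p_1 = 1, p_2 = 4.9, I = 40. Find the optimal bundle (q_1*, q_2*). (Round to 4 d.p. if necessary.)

q_1* = 10.0605, q_2* = 6.1101

MU_q_1 ∝ 3·q_1^(-4), MU_q_2 ∝ 2·q_2^(-4), so MRS = (3/2)·(q_2/q_1)^(4) = p_1/p_2.
Solve for the ratio: q_2/q_1 = [(2/3)·p_1/p_2]^(0.25).
Substitute q_2 = (q_2/q_1)·q_1 into the budget: q_1* = I/(p_1 + p_2·(q_2/q_1)).
Numerically q_2/q_1 = 0.607335, so q_1* = 40/(1 + 4.9·0.607335) = 10.0605 and q_2* = 0.607335·10.0605 = 6.1101.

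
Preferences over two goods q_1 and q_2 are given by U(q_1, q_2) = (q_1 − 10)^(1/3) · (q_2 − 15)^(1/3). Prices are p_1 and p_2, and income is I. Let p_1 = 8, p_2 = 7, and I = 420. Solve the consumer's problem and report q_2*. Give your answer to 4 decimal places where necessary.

q_2* = 31.7857

This is Cobb-Douglas in (q_1−10, q_2−15): tangency gives 1/3·p_2·(q_2−15) = 1/3·p_1·(q_1−10).
After buying the subsistence bundle (10, 15), a share 0.5 of the remaining income goes to q_1: q_1* = 10 + 0.5·(I − 10p_1 − 15p_2)/p_1.
Discretionary income = 420 − 10·8 − 15·7 = 235; q_2* = 15 + 0.5·235/7 = 31.7857.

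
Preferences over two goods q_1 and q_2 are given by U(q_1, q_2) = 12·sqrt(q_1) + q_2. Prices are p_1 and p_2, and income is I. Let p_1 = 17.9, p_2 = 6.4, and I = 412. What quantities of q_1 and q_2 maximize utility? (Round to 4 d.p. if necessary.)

q_1* = 4.6021, q_2* = 51.5035

Solve: √q_1 = 6·p_2/p_1, so q_1*(p_1,p_2) = (6·p_2/p_1)², and q_2* = (I − p_1·q_1*)/p_2.
Plugging in: q_1* = (6·6.4/17.9)² = 4.6021, q_2* = 51.5035.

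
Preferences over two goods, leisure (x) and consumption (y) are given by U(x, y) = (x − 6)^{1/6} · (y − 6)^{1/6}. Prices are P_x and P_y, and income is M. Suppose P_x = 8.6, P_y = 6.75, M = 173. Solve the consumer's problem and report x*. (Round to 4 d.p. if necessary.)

This is Cobb-Douglas in (x−6, y−6): tangency gives 1/6·P_y·(y−6) = 1/6·P_x·(x−6).
Substituting into the budget: x* = 6 + 0.5·(M − 6·P_x − 6·P_y)/P_x, and y* = 6 + 0.5·(…)/P_y.
Discretionary income = 173 − 6·8.6 − 6·6.75 = 80.9; x* = 6 + 0.5·80.9/8.6 = 10.7035.

x* = 10.7035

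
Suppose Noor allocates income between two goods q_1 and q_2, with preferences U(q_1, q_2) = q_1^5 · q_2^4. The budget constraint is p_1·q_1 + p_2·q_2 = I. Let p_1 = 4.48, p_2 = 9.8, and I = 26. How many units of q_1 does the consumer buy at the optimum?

q_1* = 3.2242

The MRS is (5/4)·q_2/q_1. Set MRS = p_1/p_2.
Rearranging, p_2·q_2 = (4/5)·p_1·q_1. Substituting into the budget gives p_1·q_1·(1 + (4/5)) = I.
Demand: q_1*(p_1,p_2,I) = 5/9·I/p_1 and q_2* = 4/9·I/p_2.
At p_1=4.48, p_2=9.8, I=26: q_1* = 5/9·26/4.48 = 3.2242.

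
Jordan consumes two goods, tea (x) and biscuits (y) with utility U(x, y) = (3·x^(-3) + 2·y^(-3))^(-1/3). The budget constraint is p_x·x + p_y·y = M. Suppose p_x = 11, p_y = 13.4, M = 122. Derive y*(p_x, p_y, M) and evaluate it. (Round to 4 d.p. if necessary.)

y* = 4.6584

From the CES first-order condition, (3/2)·(y/x)^(4) = p_x/p_y.
Hence y/x = ((2/3)·p_x/p_y)^(1/(4)), i.e. raised to the 0.25 power.
Substitute y = (y/x)·x into the budget: x* = M/(p_x + p_y·(y/x)).
Numerically y/x = 0.8601, so x* = 122/(11 + 13.4·0.8601) = 5.4161 and y* = 0.8601·5.4161 = 4.6584.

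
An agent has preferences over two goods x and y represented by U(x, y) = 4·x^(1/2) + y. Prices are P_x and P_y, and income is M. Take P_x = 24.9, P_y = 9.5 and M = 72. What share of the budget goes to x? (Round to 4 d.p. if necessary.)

share on x = 0.2014

Utility is quasi-linear in y; the FOC for x is 2/√x = P_x/P_y.
Solve: √x = 2·P_y/P_x, so x*(P_x,P_y) = (2·P_y/P_x)², and y* = (M − P_x·x*)/P_y.
Plugging in: x* = (2·9.5/24.9)² = 0.5822, y* = 6.0528.
Expenditure on x: 24.9·0.5822 = 14.498; share = 0.2014.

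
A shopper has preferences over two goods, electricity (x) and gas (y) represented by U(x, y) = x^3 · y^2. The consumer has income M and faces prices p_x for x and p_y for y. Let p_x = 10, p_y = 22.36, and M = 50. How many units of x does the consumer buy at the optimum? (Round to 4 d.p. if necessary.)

x* = 3

Tangency: MRS = (3/2)·y/x = p_x/p_y.
Rearranging, p_y·y = (2/3)·p_x·x. Substituting into the budget gives p_x·x·(1 + (2/3)) = M.
Demand: x*(p_x,p_y,M) = 0.6·M/p_x and y* = 0.4·M/p_y.
At p_x=10, p_y=22.36, M=50: x* = 0.6·50/10 = 3.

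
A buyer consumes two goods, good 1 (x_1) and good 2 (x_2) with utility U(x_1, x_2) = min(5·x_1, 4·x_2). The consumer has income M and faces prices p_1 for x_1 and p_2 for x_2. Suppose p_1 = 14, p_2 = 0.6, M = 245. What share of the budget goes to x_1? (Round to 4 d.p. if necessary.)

Here 4·14 + 5·0.6 = 59, giving x_1* = 16.6102 and x_2* = 20.7627.
Expenditure on x_1: 14·16.6102 = 232.5424; share = 0.9492.

share on x_1 = 0.9492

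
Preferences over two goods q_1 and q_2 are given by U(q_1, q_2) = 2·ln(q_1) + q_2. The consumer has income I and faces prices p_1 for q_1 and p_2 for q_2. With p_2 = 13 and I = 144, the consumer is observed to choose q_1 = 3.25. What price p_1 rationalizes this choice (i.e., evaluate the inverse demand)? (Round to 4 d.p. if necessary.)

Set MRS = p_1/p_2: (2/q_1)/1 = p_1/p_2.
So q_1*(p_1,p_2) = 2·p_2/p_1, independent of income; and q_2* = (I − 2·p_2)/p_2.
Set q_1* = 3.25 in the demand function and solve for p_1: p_1 = 8.

p_1 = 8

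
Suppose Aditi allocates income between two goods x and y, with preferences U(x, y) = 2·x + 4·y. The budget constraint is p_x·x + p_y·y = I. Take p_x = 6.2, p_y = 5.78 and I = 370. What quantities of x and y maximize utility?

Linear utility — the consumer picks whichever good has higher MU/price: 2/6.2 = 0.3226 vs 4/5.78 = 0.692.
y gives more utility per dollar, so spend all income on y: y* = I/p_y, x* = 0.
Numerically: x* = 0, y* = 64.0138.

x* = 0, y* = 64.0138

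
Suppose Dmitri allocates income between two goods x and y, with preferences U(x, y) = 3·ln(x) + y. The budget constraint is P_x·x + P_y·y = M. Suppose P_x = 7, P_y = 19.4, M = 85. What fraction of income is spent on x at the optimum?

share on x = 0.6847

MU_x = 3/x, MU_y = 1. Tangency: 3/x = P_x/P_y.
So x*(P_x,P_y) = 3·P_y/P_x, independent of income; and y* = (M − 3·P_y)/P_y.
At the given prices: x* = 3·19.4/7 = 8.3143, and y* = 1.3814.
Expenditure on x: 7·8.3143 = 58.2; share = 0.6847.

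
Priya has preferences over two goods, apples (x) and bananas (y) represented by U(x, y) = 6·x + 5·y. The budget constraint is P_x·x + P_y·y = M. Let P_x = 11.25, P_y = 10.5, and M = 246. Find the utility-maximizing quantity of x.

x gives more utility per dollar, so spend all income on x: x* = M/P_x, y* = 0.
Numerically: x* = 21.8667, y* = 0.

x* = 21.8667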